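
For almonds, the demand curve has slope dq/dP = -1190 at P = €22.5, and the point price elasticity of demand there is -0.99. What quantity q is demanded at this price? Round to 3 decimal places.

27045.455

Ed = (dq/dP)·(P/q) ⇒ q = (dq/dP)·P/Ed = (-1190)·22.5/(-0.99) = 27045.45454…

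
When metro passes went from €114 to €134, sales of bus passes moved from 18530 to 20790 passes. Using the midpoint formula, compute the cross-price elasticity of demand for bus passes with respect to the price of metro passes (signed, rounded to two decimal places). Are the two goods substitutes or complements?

%ΔQ_{bus passes} = (20790 − 18530)/avg = 2260/19660 = 0.114954…
%ΔP_{metro passes} = (134 − 114)/avg = 20/124 = 0.161290…
E_cross = (2260/19660) / (20/124) = 0.7127…
E_cross > 0 ⇒ the goods are substitutes.

0.71; substitutes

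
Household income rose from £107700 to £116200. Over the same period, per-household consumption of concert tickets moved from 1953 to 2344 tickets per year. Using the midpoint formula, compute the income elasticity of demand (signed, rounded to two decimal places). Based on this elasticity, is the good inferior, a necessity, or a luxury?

%ΔQ = (2344 − 1953)/[( 1953 + 2344)/2] = 391/2148.5 = 0.181987…
%ΔIncome = (116200 − 107700)/[( 107700 + 116200)/2] = 8500/111950 = 0.075926…
E_income = (391/2148.5) / (8500/111950) = 2.3968…
E_income > 1 ⇒ normal good, luxury.

2.40; luxury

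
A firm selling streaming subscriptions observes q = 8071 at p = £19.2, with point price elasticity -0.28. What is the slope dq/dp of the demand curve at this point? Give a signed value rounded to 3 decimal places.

Ed = (dq/dp)·(p/q) ⇒ dq/dp = Ed·q/p = (-0.28)·8071/19.2 = -117.70208…

-117.702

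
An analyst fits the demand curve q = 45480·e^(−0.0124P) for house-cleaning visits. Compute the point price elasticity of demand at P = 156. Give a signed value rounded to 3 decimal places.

dq/dP = −0.0124·q = -81.4972. At P = 156, q = 6572.36.
Ed = (dq/dP)·(P/q) = (-81.4972) × (156/6572.36) = -1.9344

-1.934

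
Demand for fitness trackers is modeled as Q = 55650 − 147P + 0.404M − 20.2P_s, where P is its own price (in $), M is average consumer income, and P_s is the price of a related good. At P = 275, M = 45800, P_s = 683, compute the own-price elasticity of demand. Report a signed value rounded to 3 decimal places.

At the given values, Q = 55650 − 147(275) + 0.404(45800) − 20.2(683) = 19931.6.
∂Q/∂P = −147.
E = (-147) × (275/19931.6) = -2.02818…

-2.028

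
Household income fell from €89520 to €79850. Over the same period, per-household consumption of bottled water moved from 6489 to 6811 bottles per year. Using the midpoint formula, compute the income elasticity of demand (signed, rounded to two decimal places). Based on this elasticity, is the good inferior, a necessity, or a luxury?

-0.42; inferior

%ΔQ = (6811 − 6489)/[( 6489 + 6811)/2] = 322/6650 = 0.048421…
%ΔIncome = (79850 − 89520)/[( 89520 + 79850)/2] = -9670/84685 = -0.114187…
E_income = (322/6650) / (-9670/84685) = -0.4240…
E_income < 0 ⇒ inferior good.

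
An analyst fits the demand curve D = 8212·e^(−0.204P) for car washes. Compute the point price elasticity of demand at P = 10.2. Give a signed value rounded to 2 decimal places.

dD/dP = −0.204·D = -209.122. At P = 10.2, D = 1025.11.
Ed = (dD/dP)·(P/D) = (-209.122) × (10.2/1025.11) = -2.0808

-2.08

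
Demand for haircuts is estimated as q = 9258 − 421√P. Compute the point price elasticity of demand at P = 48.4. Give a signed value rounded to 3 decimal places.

-0.231

dq/dP = −421/(2√P) = -30.2572. At P = 48.4, q = 6329.1.
Ed = (dq/dP)·(P/q) = (-30.2572) × (48.4/6329.1) = -0.23138…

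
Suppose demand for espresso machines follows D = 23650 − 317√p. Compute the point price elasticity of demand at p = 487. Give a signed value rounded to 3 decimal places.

dD/dp = −317/(2√p) = -7.18232. At p = 487, D = 16654.4.
Ed = (dD/dp)·(p/D) = (-7.18232) × (487/16654.4) = -0.21002…

-0.210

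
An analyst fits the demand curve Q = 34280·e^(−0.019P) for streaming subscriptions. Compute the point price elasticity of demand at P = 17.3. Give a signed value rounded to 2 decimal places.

dQ/dP = −0.019·Q = -468.859. At P = 17.3, Q = 24676.8.
Ed = (dQ/dP)·(P/Q) = (-468.859) × (17.3/24676.8) = -0.3287

-0.33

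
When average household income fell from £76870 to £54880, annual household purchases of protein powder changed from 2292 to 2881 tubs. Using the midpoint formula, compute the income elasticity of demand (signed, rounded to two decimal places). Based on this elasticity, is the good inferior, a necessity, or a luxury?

-0.68; inferior

%ΔQ = (2881 − 2292)/[( 2292 + 2881)/2] = 589/2586.5 = 0.227720…
%ΔIncome = (54880 − 76870)/[( 76870 + 54880)/2] = -21990/65875 = -0.333814…
E_income = (589/2586.5) / (-21990/65875) = -0.6821…
E_income < 0 ⇒ inferior good.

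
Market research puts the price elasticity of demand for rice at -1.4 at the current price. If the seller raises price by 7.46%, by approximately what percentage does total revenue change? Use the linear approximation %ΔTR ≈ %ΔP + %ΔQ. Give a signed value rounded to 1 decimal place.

-3.0%

%ΔQ ≈ Ed × %ΔP = (-1.4) × (+7.46%) = -10.4440%
%ΔTR ≈ %ΔP + %ΔQ = (+7.46%) + (-10.4440%) = -2.9840%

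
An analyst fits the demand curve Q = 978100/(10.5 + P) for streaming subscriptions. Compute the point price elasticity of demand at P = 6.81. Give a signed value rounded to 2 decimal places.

-0.39

dQ/dP = −978100/(10.5 + P)² = -3264.29. At P = 6.81, Q = 56504.9.
Ed = (dQ/dP)·(P/Q) = (-3264.29) × (6.81/56504.9) = -0.3934…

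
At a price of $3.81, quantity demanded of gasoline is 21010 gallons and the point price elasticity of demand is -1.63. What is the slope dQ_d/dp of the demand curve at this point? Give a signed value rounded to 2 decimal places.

-8988.53

Ed = (dQ_d/dp)·(p/Q_d) ⇒ dQ_d/dp = Ed·Q_d/p = (-1.63)·21010/3.81 = -8988.5301…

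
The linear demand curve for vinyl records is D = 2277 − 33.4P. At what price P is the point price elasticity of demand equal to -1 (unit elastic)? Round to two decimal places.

Ed = −33.4P/(2277 − 33.4P). Set this equal to -1:
33.4P = 1·(2277 − 33.4P) ⇒ 33.4P(1 + 1) = 1·2277
P = 1·2277 / (33.4·2) = 34.0868…

34.09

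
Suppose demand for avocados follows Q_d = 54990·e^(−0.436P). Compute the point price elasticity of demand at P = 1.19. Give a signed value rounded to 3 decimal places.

dQ_d/dP = −0.436·Q_d = -14270.6. At P = 1.19, Q_d = 32730.6.
Ed = (dQ_d/dP)·(P/Q_d) = (-14270.6) × (1.19/32730.6) = -0.51884

-0.519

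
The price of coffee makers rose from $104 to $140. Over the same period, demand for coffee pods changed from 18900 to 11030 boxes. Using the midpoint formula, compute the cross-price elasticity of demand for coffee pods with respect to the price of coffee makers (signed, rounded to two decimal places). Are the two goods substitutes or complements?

-1.78; complements

%ΔQ_{coffee pods} = (11030 − 18900)/avg = -7870/14965 = -0.525893…
%ΔP_{coffee makers} = (140 − 104)/avg = 36/122 = 0.295081…
E_cross = (-7870/14965) / (36/122) = -1.7821…
E_cross < 0 ⇒ the goods are complements.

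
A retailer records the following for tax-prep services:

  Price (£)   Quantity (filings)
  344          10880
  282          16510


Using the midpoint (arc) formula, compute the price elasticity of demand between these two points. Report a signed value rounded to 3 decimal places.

-2.075

%ΔQ = (16510 − 10880) / [(10880 + 16510)/2] = 5630/13695 = 0.411098…
%ΔP = (282 − 344) / [(344 + 282)/2] = -62/313 = -0.198083…
Arc Ed = %ΔQ / %ΔP = (5630/13695) / (-62/313) = -2.07538…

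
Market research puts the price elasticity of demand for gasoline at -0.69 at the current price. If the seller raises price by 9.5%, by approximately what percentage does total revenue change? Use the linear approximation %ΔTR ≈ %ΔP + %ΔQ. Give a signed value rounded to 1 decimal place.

%ΔQ ≈ Ed × %ΔP = (-0.69) × (+9.5%) = -6.5550%
%ΔTR ≈ %ΔP + %ΔQ = (+9.5%) + (-6.5550%) = +2.9450%

+2.9%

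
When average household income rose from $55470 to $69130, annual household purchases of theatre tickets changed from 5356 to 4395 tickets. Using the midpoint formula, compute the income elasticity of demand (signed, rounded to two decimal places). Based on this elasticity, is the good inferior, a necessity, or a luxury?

%ΔQ = (4395 − 5356)/[( 5356 + 4395)/2] = -961/4875.5 = -0.197107…
%ΔIncome = (69130 − 55470)/[( 55470 + 69130)/2] = 13660/62300 = 0.219261…
E_income = (-961/4875.5) / (13660/62300) = -0.8989…
E_income < 0 ⇒ inferior good.

-0.90; inferior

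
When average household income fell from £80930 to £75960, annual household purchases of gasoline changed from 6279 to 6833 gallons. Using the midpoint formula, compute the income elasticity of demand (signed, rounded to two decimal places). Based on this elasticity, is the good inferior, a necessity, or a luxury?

%ΔQ = (6833 − 6279)/[( 6279 + 6833)/2] = 554/6556 = 0.084502…
%ΔIncome = (75960 − 80930)/[( 80930 + 75960)/2] = -4970/78445 = -0.063356…
E_income = (554/6556) / (-4970/78445) = -1.3337…
E_income < 0 ⇒ inferior good.

-1.33; inferior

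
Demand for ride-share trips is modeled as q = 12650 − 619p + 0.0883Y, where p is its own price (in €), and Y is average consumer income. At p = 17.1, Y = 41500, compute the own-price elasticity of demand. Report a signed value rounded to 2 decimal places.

-1.85

At the given values, q = 12650 − 619(17.1) + 0.0883(41500) = 5729.55.
∂q/∂p = −619.
E = (-619) × (17.1/5729.55) = -1.8474…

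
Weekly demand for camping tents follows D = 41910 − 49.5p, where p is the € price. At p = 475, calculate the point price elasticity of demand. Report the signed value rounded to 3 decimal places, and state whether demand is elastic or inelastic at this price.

dD/dp = −49.5. At p = 475, D = 41910 − 49.5(475) = 18397.5.
Ed = (dD/dp)·(p/D) = −49.5 × (475/18397.5) = -1.27802…
|Ed| = 1.278 > 1, so demand is elastic.

-1.278; elastic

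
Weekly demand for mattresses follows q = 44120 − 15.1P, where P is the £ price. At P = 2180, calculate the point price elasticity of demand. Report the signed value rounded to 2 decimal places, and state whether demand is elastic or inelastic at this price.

-2.94; elastic

dq/dP = −15.1. At P = 2180, q = 44120 − 15.1(2180) = 11202.
Ed = (dq/dP)·(P/q) = −15.1 × (2180/11202) = -2.9385…
|Ed| = 2.94 > 1, so demand is elastic.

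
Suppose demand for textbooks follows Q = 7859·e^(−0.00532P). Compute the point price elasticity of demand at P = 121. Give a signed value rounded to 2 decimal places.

dQ/dP = −0.00532·Q = -21.9642. At P = 121, Q = 4128.6.
Ed = (dQ/dP)·(P/Q) = (-21.9642) × (121/4128.6) = -0.6437…

-0.64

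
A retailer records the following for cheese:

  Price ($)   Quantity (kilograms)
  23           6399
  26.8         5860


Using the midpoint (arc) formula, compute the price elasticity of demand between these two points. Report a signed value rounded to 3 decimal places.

%ΔQ = (5860 − 6399) / [(6399 + 5860)/2] = -539/6129.5 = -0.087935…
%ΔP = (26.8 − 23) / [(23 + 26.8)/2] = 3.8/24.9 = 0.152610…
Arc Ed = %ΔQ / %ΔP = (-539/6129.5) / (3.8/24.9) = -0.57620…

-0.576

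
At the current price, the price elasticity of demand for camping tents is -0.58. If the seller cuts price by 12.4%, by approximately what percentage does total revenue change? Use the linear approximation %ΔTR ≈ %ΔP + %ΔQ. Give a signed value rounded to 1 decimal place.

-5.2%

%ΔQ ≈ Ed × %ΔP = (-0.58) × (-12.4%) = +7.1920%
%ΔTR ≈ %ΔP + %ΔQ = (-12.4%) + (+7.1920%) = -5.2080%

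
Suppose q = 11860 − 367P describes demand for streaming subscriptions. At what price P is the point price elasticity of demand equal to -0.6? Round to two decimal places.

Ed = −367P/(11860 − 367P). Set this equal to -0.6:
367P = 0.6·(11860 − 367P) ⇒ 367P(1 + 0.6) = 0.6·11860
P = 0.6·11860 / (367·1.6) = 12.1185…

12.12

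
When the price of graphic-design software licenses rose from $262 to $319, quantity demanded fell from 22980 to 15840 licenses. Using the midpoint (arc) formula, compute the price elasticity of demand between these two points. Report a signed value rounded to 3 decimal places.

%ΔQ = (15840 − 22980) / [(22980 + 15840)/2] = -7140/19410 = -0.367851…
%ΔP = (319 − 262) / [(262 + 319)/2] = 57/290.5 = 0.196213…
Arc Ed = %ΔQ / %ΔP = (-7140/19410) / (57/290.5) = -1.87475…

-1.875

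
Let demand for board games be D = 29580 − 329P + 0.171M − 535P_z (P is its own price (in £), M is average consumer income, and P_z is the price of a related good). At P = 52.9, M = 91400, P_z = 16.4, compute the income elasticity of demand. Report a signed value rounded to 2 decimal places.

0.82

At the given values, D = 29580 − 329(52.9) + 0.171(91400) − 535(16.4) = 19031.3.
∂D/∂M = 0.171.
E = (0.171) × (91400/19031.3) = 0.8212…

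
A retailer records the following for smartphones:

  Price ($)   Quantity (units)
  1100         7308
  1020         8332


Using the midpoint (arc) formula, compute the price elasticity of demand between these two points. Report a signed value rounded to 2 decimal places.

%ΔQ = (8332 − 7308) / [(7308 + 8332)/2] = 1024/7820 = 0.130946…
%ΔP = (1020 − 1100) / [(1100 + 1020)/2] = -80/1060 = -0.075471…
Arc Ed = %ΔQ / %ΔP = (1024/7820) / (-80/1060) = -1.7350…

-1.74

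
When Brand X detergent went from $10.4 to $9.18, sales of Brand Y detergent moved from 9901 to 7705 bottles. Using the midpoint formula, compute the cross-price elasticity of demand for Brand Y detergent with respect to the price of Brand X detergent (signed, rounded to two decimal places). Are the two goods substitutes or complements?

2.00; substitutes

%ΔQ_{Brand Y detergent} = (7705 − 9901)/avg = -2196/8803 = -0.249460…
%ΔP_{Brand X detergent} = (9.18 − 10.4)/avg = -1.22/9.79 = -0.124616…
E_cross = (-2196/8803) / (-1.22/9.79) = 2.0018…
E_cross > 0 ⇒ the goods are substitutes.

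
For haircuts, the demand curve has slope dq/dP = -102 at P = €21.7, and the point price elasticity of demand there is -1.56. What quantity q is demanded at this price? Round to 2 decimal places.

1418.85

Ed = (dq/dP)·(P/q) ⇒ q = (dq/dP)·P/Ed = (-102)·21.7/(-1.56) = 1418.8461…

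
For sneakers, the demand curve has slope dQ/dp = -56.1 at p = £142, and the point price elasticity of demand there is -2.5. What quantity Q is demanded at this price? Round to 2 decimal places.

3186.48

Ed = (dQ/dp)·(p/Q) ⇒ Q = (dQ/dp)·p/Ed = (-56.1)·142/(-2.5) = 3186.48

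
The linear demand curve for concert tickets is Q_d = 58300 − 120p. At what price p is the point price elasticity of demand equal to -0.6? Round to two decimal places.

Ed = −120p/(58300 − 120p). Set this equal to -0.6:
120p = 0.6·(58300 − 120p) ⇒ 120p(1 + 0.6) = 0.6·58300
p = 0.6·58300 / (120·1.6) = 182.1875

182.19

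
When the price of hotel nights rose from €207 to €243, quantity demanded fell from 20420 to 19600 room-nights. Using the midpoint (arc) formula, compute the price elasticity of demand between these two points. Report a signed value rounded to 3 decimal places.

%ΔQ = (19600 − 20420) / [(20420 + 19600)/2] = -820/20010 = -0.040979…
%ΔP = (243 − 207) / [(207 + 243)/2] = 36/225 = 0.16
Arc Ed = %ΔQ / %ΔP = (-820/20010) / (36/225) = -0.25612…

-0.256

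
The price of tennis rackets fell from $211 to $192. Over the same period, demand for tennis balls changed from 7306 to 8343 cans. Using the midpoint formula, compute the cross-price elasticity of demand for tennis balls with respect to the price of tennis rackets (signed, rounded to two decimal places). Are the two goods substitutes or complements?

-1.41; complements

%ΔQ_{tennis balls} = (8343 − 7306)/avg = 1037/7824.5 = 0.132532…
%ΔP_{tennis rackets} = (192 − 211)/avg = -19/201.5 = -0.094292…
E_cross = (1037/7824.5) / (-19/201.5) = -1.4055…
E_cross < 0 ⇒ the goods are complements.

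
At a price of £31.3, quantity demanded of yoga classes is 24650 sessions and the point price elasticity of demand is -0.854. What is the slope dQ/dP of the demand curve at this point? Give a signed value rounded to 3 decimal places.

Ed = (dQ/dP)·(P/Q) ⇒ dQ/dP = Ed·Q/P = (-0.854)·24650/31.3 = -672.55910…

-672.559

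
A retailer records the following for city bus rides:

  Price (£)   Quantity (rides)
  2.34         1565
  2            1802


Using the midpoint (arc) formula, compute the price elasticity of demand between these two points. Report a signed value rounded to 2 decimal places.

-0.90

%ΔQ = (1802 − 1565) / [(1565 + 1802)/2] = 237/1683.5 = 0.140778…
%ΔP = (2 − 2.34) / [(2.34 + 2)/2] = -0.34/2.17 = -0.156682…
Arc Ed = %ΔQ / %ΔP = (237/1683.5) / (-0.34/2.17) = -0.8984…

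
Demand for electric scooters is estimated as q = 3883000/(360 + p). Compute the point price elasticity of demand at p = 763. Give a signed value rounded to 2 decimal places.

dq/dp = −3883000/(360 + p)² = -3.07899. At p = 763, q = 3457.7.
Ed = (dq/dp)·(p/q) = (-3.07899) × (763/3457.7) = -0.6794…

-0.68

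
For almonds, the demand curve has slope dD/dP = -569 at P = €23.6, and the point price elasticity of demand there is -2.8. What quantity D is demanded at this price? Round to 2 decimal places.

Ed = (dD/dP)·(P/D) ⇒ D = (dD/dP)·P/Ed = (-569)·23.6/(-2.8) = 4795.8571…

4795.86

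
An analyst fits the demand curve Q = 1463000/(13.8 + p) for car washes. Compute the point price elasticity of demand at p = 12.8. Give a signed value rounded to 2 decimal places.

-0.48

dQ/dp = −1463000/(13.8 + p)² = -2067.67. At p = 12.8, Q = 55000.
Ed = (dQ/dp)·(p/Q) = (-2067.67) × (12.8/55000) = -0.4812…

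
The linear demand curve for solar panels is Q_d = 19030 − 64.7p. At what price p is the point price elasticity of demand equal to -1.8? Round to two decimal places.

Ed = −64.7p/(19030 − 64.7p). Set this equal to -1.8:
64.7p = 1.8·(19030 − 64.7p) ⇒ 64.7p(1 + 1.8) = 1.8·19030
p = 1.8·19030 / (64.7·2.8) = 189.0814…

189.08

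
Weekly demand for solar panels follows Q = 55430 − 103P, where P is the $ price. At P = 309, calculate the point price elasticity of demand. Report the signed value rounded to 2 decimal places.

-1.35

dQ/dP = −103. At P = 309, Q = 55430 − 103(309) = 23603.
Ed = (dQ/dP)·(P/Q) = −103 × (309/23603) = -1.3484…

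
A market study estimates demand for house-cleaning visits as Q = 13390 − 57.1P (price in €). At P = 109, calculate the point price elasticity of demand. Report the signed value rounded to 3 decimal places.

dQ/dP = −57.1. At P = 109, Q = 13390 − 57.1(109) = 7166.1.
Ed = (dQ/dP)·(P/Q) = −57.1 × (109/7166.1) = -0.86851…

-0.869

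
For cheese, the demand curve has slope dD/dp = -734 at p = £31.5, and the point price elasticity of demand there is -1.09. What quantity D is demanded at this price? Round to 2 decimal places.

Ed = (dD/dp)·(p/D) ⇒ D = (dD/dp)·p/Ed = (-734)·31.5/(-1.09) = 21211.9266…

21211.93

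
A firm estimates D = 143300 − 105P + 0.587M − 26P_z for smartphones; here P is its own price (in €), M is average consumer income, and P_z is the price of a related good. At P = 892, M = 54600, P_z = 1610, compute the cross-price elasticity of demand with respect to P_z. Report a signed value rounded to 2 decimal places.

-1.05

At the given values, D = 143300 − 105(892) + 0.587(54600) − 26(1610) = 39830.2.
∂D/∂P_z = -26.
E = (-26) × (1610/39830.2) = -1.0509…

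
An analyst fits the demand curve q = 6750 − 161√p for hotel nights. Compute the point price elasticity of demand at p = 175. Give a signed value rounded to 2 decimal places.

-0.23

dq/dp = −161/(2√p) = -6.08523. At p = 175, q = 4620.17.
Ed = (dq/dp)·(p/q) = (-6.08523) × (175/4620.17) = -0.2304…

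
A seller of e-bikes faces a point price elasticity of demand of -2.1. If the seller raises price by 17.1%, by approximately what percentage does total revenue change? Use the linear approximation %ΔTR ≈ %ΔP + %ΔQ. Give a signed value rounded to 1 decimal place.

%ΔQ ≈ Ed × %ΔP = (-2.1) × (+17.1%) = -35.9100%
%ΔTR ≈ %ΔP + %ΔQ = (+17.1%) + (-35.9100%) = -18.8100%

-18.8%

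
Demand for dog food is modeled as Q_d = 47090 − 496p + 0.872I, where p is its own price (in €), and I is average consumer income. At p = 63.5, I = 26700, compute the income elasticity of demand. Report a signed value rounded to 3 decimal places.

0.599

At the given values, Q_d = 47090 − 496(63.5) + 0.872(26700) = 38876.4.
∂Q_d/∂I = 0.872.
E = (0.872) × (26700/38876.4) = 0.59888…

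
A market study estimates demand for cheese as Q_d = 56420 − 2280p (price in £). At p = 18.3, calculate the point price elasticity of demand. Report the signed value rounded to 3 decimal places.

dQ_d/dp = −2280. At p = 18.3, Q_d = 56420 − 2280(18.3) = 14696.
Ed = (dQ_d/dp)·(p/Q_d) = −2280 × (18.3/14696) = -2.83913…

-2.839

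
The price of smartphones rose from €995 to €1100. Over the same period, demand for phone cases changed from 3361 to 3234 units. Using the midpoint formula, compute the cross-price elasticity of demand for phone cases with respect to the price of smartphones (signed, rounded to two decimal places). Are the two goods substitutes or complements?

-0.38; complements

%ΔQ_{phone cases} = (3234 − 3361)/avg = -127/3297.5 = -0.038514…
%ΔP_{smartphones} = (1100 − 995)/avg = 105/1047.5 = 0.100238…
E_cross = (-127/3297.5) / (105/1047.5) = -0.3842…
E_cross < 0 ⇒ the goods are complements.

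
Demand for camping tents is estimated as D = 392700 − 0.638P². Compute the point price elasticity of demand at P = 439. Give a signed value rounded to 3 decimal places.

dD/dP = −2·0.638·P = -560.164. At P = 439, D = 269744.002.
Ed = (dD/dP)·(P/D) = (-560.164) × (439/269744.002) = -0.91164…

-0.912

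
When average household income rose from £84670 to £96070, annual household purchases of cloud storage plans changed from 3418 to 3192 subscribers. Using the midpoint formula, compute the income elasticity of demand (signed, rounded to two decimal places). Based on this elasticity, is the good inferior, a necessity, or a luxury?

%ΔQ = (3192 − 3418)/[( 3418 + 3192)/2] = -226/3305 = -0.068381…
%ΔIncome = (96070 − 84670)/[( 84670 + 96070)/2] = 11400/90370 = 0.126148…
E_income = (-226/3305) / (11400/90370) = -0.5420…
E_income < 0 ⇒ inferior good.

-0.54; inferior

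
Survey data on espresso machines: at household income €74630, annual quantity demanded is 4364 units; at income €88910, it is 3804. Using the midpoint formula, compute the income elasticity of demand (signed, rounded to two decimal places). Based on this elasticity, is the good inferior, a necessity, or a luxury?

-0.79; inferior

%ΔQ = (3804 − 4364)/[( 4364 + 3804)/2] = -560/4084 = -0.137120…
%ΔIncome = (88910 − 74630)/[( 74630 + 88910)/2] = 14280/81770 = 0.174636…
E_income = (-560/4084) / (14280/81770) = -0.7851…
E_income < 0 ⇒ inferior good.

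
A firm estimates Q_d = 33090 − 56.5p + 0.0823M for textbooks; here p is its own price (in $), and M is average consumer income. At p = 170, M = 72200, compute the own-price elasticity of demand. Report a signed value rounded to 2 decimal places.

-0.33

At the given values, Q_d = 33090 − 56.5(170) + 0.0823(72200) = 29427.06.
∂Q_d/∂p = −56.5.
E = (-56.5) × (170/29427.06) = -0.3264…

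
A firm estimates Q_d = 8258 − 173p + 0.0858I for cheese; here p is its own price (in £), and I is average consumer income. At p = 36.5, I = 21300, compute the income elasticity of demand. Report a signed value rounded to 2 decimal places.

At the given values, Q_d = 8258 − 173(36.5) + 0.0858(21300) = 3771.04.
∂Q_d/∂I = 0.0858.
E = (0.0858) × (21300/3771.04) = 0.4846…

0.48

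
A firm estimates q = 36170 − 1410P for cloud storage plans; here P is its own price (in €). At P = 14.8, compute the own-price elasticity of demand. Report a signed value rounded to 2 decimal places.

-1.36

At the given values, q = 36170 − 1410(14.8) = 15302.
∂q/∂P = −1410.
E = (-1410) × (14.8/15302) = -1.3637…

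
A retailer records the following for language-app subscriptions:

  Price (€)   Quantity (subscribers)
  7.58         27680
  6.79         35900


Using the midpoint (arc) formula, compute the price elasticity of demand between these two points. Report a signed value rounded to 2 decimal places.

-2.35

%ΔQ = (35900 − 27680) / [(27680 + 35900)/2] = 8220/31790 = 0.258571…
%ΔP = (6.79 − 7.58) / [(7.58 + 6.79)/2] = -0.79/7.185 = -0.109951…
Arc Ed = %ΔQ / %ΔP = (8220/31790) / (-0.79/7.185) = -2.3516…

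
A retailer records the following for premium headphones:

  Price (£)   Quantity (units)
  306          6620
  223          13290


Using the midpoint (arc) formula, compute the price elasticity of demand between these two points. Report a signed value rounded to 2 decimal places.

-2.14

%ΔQ = (13290 − 6620) / [(6620 + 13290)/2] = 6670/9955 = 0.670015…
%ΔP = (223 − 306) / [(306 + 223)/2] = -83/264.5 = -0.313799…
Arc Ed = %ΔQ / %ΔP = (6670/9955) / (-83/264.5) = -2.1351…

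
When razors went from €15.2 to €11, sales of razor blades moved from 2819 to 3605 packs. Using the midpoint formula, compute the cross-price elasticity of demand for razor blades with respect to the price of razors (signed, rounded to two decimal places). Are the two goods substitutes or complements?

-0.76; complements

%ΔQ_{razor blades} = (3605 − 2819)/avg = 786/3212 = 0.244707…
%ΔP_{razors} = (11 − 15.2)/avg = -4.2/13.1 = -0.320610…
E_cross = (786/3212) / (-4.2/13.1) = -0.7632…
E_cross < 0 ⇒ the goods are complements.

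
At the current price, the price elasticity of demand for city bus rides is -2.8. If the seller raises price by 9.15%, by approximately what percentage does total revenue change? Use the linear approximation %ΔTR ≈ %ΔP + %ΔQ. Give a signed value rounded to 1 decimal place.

-16.5%

%ΔQ ≈ Ed × %ΔP = (-2.8) × (+9.15%) = -25.6200%
%ΔTR ≈ %ΔP + %ΔQ = (+9.15%) + (-25.6200%) = -16.4700%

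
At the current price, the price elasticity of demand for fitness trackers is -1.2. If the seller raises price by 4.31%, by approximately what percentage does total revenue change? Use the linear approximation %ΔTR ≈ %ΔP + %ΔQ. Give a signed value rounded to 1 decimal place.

-0.9%

%ΔQ ≈ Ed × %ΔP = (-1.2) × (+4.31%) = -5.1720%
%ΔTR ≈ %ΔP + %ΔQ = (+4.31%) + (-5.1720%) = -0.8620%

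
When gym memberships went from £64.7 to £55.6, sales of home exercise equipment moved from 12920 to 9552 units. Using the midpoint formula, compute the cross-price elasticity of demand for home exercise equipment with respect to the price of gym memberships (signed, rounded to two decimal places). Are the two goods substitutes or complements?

1.98; substitutes

%ΔQ_{home exercise equipment} = (9552 − 12920)/avg = -3368/11236 = -0.299750…
%ΔP_{gym memberships} = (55.6 − 64.7)/avg = -9.1/60.15 = -0.151288…
E_cross = (-3368/11236) / (-9.1/60.15) = 1.9813…
E_cross > 0 ⇒ the goods are substitutes.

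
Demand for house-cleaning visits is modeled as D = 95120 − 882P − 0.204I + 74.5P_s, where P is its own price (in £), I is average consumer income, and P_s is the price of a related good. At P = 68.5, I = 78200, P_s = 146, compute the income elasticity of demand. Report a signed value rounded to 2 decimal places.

-0.54

At the given values, D = 95120 − 882(68.5) − 0.204(78200) + 74.5(146) = 29627.2.
∂D/∂I = -0.204.
E = (-0.204) × (78200/29627.2) = -0.5384…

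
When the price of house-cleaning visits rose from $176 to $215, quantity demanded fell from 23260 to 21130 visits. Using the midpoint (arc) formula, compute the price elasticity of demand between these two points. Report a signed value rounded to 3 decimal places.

-0.481

%ΔQ = (21130 − 23260) / [(23260 + 21130)/2] = -2130/22195 = -0.095967…
%ΔP = (215 − 176) / [(176 + 215)/2] = 39/195.5 = 0.199488…
Arc Ed = %ΔQ / %ΔP = (-2130/22195) / (39/195.5) = -0.48106…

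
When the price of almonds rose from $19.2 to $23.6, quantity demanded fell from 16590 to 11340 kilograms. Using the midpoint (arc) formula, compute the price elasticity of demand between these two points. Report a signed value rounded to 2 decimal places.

-1.83

%ΔQ = (11340 − 16590) / [(16590 + 11340)/2] = -5250/13965 = -0.375939…
%ΔP = (23.6 − 19.2) / [(19.2 + 23.6)/2] = 4.4/21.4 = 0.205607…
Arc Ed = %ΔQ / %ΔP = (-5250/13965) / (4.4/21.4) = -1.8284…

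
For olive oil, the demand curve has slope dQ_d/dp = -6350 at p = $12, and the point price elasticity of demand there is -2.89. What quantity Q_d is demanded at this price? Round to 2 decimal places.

26366.78

Ed = (dQ_d/dp)·(p/Q_d) ⇒ Q_d = (dQ_d/dp)·p/Ed = (-6350)·12/(-2.89) = 26366.7820…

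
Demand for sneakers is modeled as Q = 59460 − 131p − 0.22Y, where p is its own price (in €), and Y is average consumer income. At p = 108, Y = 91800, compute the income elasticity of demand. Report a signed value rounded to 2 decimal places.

-0.80

At the given values, Q = 59460 − 131(108) − 0.22(91800) = 25116.
∂Q/∂Y = -0.22.
E = (-0.22) × (91800/25116) = -0.8041…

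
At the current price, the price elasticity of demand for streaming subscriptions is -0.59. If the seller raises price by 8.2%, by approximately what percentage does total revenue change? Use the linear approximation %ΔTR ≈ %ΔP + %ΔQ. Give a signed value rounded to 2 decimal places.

%ΔQ ≈ Ed × %ΔP = (-0.59) × (+8.2%) = -4.8380%
%ΔTR ≈ %ΔP + %ΔQ = (+8.2%) + (-4.8380%) = +3.3620%

+3.36%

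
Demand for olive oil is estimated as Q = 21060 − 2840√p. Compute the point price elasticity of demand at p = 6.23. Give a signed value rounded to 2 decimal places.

-0.25

dQ/dp = −2840/(2√p) = -568.911. At p = 6.23, Q = 13971.4.
Ed = (dQ/dp)·(p/Q) = (-568.911) × (6.23/13971.4) = -0.2536…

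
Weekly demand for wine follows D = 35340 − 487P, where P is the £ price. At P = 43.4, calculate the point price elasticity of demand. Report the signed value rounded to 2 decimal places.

-1.49

dD/dP = −487. At P = 43.4, D = 35340 − 487(43.4) = 14204.2.
Ed = (dD/dP)·(P/D) = −487 × (43.4/14204.2) = -1.4879…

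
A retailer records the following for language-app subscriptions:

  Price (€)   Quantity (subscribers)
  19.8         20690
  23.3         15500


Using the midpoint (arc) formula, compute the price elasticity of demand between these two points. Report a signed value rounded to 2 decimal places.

-1.77

%ΔQ = (15500 − 20690) / [(20690 + 15500)/2] = -5190/18095 = -0.286819…
%ΔP = (23.3 − 19.8) / [(19.8 + 23.3)/2] = 3.5/21.55 = 0.162412…
Arc Ed = %ΔQ / %ΔP = (-5190/18095) / (3.5/21.55) = -1.7659…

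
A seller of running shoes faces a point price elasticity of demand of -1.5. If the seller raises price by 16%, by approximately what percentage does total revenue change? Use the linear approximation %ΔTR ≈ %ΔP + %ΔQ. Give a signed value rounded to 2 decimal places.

%ΔQ ≈ Ed × %ΔP = (-1.5) × (+16%) = -24.0000%
%ΔTR ≈ %ΔP + %ΔQ = (+16%) + (-24.0000%) = -8.0000%

-8.00%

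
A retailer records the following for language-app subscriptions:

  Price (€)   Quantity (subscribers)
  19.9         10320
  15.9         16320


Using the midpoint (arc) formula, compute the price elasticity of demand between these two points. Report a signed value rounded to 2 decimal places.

-2.02

%ΔQ = (16320 − 10320) / [(10320 + 16320)/2] = 6000/13320 = 0.450450…
%ΔP = (15.9 − 19.9) / [(19.9 + 15.9)/2] = -4/17.9 = -0.223463…
Arc Ed = %ΔQ / %ΔP = (6000/13320) / (-4/17.9) = -2.0157…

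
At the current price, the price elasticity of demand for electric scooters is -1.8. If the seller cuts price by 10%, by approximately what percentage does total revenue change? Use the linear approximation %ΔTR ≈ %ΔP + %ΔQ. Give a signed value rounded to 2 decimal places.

+8.00%

%ΔQ ≈ Ed × %ΔP = (-1.8) × (-10%) = +18.0000%
%ΔTR ≈ %ΔP + %ΔQ = (-10%) + (+18.0000%) = +8.0000%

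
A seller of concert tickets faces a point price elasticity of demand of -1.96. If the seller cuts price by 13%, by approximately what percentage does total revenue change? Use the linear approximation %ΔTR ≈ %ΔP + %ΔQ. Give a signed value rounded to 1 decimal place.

+12.5%

%ΔQ ≈ Ed × %ΔP = (-1.96) × (-13%) = +25.4800%
%ΔTR ≈ %ΔP + %ΔQ = (-13%) + (+25.4800%) = +12.4800%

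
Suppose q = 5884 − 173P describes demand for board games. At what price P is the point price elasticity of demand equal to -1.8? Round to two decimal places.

Ed = −173P/(5884 − 173P). Set this equal to -1.8:
173P = 1.8·(5884 − 173P) ⇒ 173P(1 + 1.8) = 1.8·5884
P = 1.8·5884 / (173·2.8) = 21.8645…

21.86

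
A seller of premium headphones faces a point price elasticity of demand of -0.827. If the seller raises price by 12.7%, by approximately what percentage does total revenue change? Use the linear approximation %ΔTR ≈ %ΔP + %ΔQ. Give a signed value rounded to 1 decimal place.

%ΔQ ≈ Ed × %ΔP = (-0.827) × (+12.7%) = -10.5029%
%ΔTR ≈ %ΔP + %ΔQ = (+12.7%) + (-10.5029%) = +2.1971%

+2.2%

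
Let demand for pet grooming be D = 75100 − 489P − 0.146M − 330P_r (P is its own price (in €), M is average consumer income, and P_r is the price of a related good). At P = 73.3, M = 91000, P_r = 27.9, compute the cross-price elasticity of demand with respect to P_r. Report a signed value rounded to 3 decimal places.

-0.549

At the given values, D = 75100 − 489(73.3) − 0.146(91000) − 330(27.9) = 16763.3.
∂D/∂P_r = -330.
E = (-330) × (27.9/16763.3) = -0.54923…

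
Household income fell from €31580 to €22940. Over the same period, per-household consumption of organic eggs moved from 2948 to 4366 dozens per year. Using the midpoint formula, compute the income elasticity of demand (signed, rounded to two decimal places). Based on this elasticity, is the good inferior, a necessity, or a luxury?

%ΔQ = (4366 − 2948)/[( 2948 + 4366)/2] = 1418/3657 = 0.387749…
%ΔIncome = (22940 − 31580)/[( 31580 + 22940)/2] = -8640/27260 = -0.316947…
E_income = (1418/3657) / (-8640/27260) = -1.2233…
E_income < 0 ⇒ inferior good.

-1.22; inferior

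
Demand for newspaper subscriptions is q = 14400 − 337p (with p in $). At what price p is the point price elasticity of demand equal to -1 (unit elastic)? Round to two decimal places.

Ed = −337p/(14400 − 337p). Set this equal to -1:
337p = 1·(14400 − 337p) ⇒ 337p(1 + 1) = 1·14400
p = 1·14400 / (337·2) = 21.3649…

21.36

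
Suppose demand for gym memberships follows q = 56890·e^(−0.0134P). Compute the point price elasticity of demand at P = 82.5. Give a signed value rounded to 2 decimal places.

dq/dP = −0.0134·q = -252.364. At P = 82.5, q = 18833.2.
Ed = (dq/dP)·(P/q) = (-252.364) × (82.5/18833.2) = -1.1055

-1.11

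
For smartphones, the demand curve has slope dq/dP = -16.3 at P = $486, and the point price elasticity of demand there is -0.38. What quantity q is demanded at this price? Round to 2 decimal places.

20846.84

Ed = (dq/dP)·(P/q) ⇒ q = (dq/dP)·P/Ed = (-16.3)·486/(-0.38) = 20846.8421…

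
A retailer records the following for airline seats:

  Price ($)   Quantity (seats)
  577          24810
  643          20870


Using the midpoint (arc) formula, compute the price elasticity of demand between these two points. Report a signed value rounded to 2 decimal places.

%ΔQ = (20870 − 24810) / [(24810 + 20870)/2] = -3940/22840 = -0.172504…
%ΔP = (643 − 577) / [(577 + 643)/2] = 66/610 = 0.108196…
Arc Ed = %ΔQ / %ΔP = (-3940/22840) / (66/610) = -1.5943…

-1.59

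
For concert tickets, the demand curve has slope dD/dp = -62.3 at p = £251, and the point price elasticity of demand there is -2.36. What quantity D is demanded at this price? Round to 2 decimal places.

Ed = (dD/dp)·(p/D) ⇒ D = (dD/dp)·p/Ed = (-62.3)·251/(-2.36) = 6625.9745…

6625.97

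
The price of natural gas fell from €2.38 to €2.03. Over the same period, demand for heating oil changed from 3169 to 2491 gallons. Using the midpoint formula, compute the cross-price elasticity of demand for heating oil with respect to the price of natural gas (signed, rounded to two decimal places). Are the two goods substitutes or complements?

%ΔQ_{heating oil} = (2491 − 3169)/avg = -678/2830 = -0.239575…
%ΔP_{natural gas} = (2.03 − 2.38)/avg = -0.35/2.205 = -0.158730…
E_cross = (-678/2830) / (-0.35/2.205) = 1.5093…
E_cross > 0 ⇒ the goods are substitutes.

1.51; substitutes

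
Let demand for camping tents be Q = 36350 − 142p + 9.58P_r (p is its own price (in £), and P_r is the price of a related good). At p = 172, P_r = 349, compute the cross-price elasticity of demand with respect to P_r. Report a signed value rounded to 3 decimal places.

0.219

At the given values, Q = 36350 − 142(172) + 9.58(349) = 15269.42.
∂Q/∂P_r = 9.58.
E = (9.58) × (349/15269.42) = 0.21896…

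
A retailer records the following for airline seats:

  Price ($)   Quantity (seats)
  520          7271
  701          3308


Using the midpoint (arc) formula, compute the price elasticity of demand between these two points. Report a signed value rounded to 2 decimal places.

-2.53

%ΔQ = (3308 − 7271) / [(7271 + 3308)/2] = -3963/5289.5 = -0.749220…
%ΔP = (701 − 520) / [(520 + 701)/2] = 181/610.5 = 0.296478…
Arc Ed = %ΔQ / %ΔP = (-3963/5289.5) / (181/610.5) = -2.5270…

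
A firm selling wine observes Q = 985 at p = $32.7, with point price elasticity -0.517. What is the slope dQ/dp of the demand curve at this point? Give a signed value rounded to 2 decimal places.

Ed = (dQ/dp)·(p/Q) ⇒ dQ/dp = Ed·Q/p = (-0.517)·985/32.7 = -15.5732…

-15.57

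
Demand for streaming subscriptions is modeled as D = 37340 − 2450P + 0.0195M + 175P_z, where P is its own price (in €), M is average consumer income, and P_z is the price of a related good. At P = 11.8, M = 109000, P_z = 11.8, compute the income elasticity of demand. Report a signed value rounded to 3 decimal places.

At the given values, D = 37340 − 2450(11.8) + 0.0195(109000) + 175(11.8) = 12620.5.
∂D/∂M = 0.0195.
E = (0.0195) × (109000/12620.5) = 0.16841…

0.168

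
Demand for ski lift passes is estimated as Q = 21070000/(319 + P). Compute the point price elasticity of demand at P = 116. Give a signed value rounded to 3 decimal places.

dQ/dP = −21070000/(319 + P)² = -111.349. At P = 116, Q = 48436.8.
Ed = (dQ/dP)·(P/Q) = (-111.349) × (116/48436.8) = -0.26666…

-0.267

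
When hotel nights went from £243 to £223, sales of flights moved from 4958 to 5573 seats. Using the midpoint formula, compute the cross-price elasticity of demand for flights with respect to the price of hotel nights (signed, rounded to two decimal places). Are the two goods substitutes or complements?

%ΔQ_{flights} = (5573 − 4958)/avg = 615/5265.5 = 0.116798…
%ΔP_{hotel nights} = (223 − 243)/avg = -20/233 = -0.085836…
E_cross = (615/5265.5) / (-20/233) = -1.3606…
E_cross < 0 ⇒ the goods are complements.

-1.36; complements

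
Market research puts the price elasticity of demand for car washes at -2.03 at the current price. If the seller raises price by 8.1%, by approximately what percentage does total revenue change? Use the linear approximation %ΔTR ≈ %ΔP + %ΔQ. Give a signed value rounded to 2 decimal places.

-8.34%

%ΔQ ≈ Ed × %ΔP = (-2.03) × (+8.1%) = -16.4430%
%ΔTR ≈ %ΔP + %ΔQ = (+8.1%) + (-16.4430%) = -8.3430%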